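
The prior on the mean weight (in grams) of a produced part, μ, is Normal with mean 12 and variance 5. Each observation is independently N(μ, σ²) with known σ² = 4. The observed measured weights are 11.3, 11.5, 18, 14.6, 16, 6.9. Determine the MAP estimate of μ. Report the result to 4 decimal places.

n = 6; x̄ = (11.3 + 11.5 + 18 + 14.6 + 16 + 6.9)/6 = 78.3/6 = 13.05.
For a Normal prior and Normal likelihood with known variance, the posterior is Normal; its mode equals its mean, the precision-weighted average.
Prior precision 1/σ₀² = 1/5 = 0.2; data precision n/σ² = 6/4 = 1.5.
μ̂ = (0.2·12 + 1.5·13.05) / (0.2 + 1.5) = 21.975/1.7 = 879/68 ≈ 12.9265.

μ̂_MAP = 12.9265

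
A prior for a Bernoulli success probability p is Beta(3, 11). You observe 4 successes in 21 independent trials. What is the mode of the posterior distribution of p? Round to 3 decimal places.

Prior: Beta(3, 11).
Data: 4 successes in 21 trials. The binomial likelihood contributes p^4(1−p)^17, so the posterior is Beta(3+4, 11+17) = Beta(7, 28).
For Beta(a, b) with a, b > 1 the mode is (a−1)/(a+b−2) = 6/33 ≈ 0.182.

p̂_MAP = 0.182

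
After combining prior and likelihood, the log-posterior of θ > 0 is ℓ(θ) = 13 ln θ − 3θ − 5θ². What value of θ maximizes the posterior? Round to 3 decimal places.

θ̂_MAP = 1.000

ℓ'(θ) = 13/θ − 3 − 10θ. Setting this to zero and multiplying by θ: 10θ² + 3θ − 13 = 0.
θ = (−3 + √(3² + 4·10·13)) / (2·10) = (−3 + √529) / 20 = (−3 + 23)/20 = 1.
ℓ''(θ) = −13/θ² − 10 < 0, confirming a maximum.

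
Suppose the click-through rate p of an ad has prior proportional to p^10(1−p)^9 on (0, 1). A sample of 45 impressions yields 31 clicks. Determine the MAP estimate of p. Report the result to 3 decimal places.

p̂_MAP = 0.641

The prior density ∝ p^10(1−p)^9 is the kernel of Beta(11, 10).
Data: 31 successes in 45 trials. The binomial likelihood contributes p^31(1−p)^14, so the posterior is Beta(11+31, 10+14) = Beta(42, 24).
For Beta(a, b) with a, b > 1 the mode is (a−1)/(a+b−2) = 41/64 ≈ 0.641.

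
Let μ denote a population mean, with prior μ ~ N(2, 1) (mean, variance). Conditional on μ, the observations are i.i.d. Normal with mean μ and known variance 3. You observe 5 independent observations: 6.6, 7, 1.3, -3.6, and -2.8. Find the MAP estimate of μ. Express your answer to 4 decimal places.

n = 5; x̄ = (6.6 + 7 + 1.3 + (-3.6) + (-2.8))/5 = 8.5/5 = 1.7.
For a Normal prior and Normal likelihood with known variance, the posterior is Normal; its mode equals its mean, the precision-weighted average.
Prior precision 1/σ₀² = 1/1 = 1; data precision n/σ² = 5/3.
μ̂ = (1·2 + (5/3)·1.7) / (1 + 5/3) = (29/6)/(8/3) = 1.8125.

μ̂_MAP = 1.8125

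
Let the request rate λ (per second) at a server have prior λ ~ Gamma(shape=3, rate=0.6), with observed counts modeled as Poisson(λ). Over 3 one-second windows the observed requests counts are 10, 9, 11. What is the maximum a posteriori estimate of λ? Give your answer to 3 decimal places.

λ̂_MAP = 8.889

Σxᵢ = 10+9+11 = 30, with n = 3.
Posterior ∝ λ^2e^(−0.6λ) · λ^30e^(−3λ) = λ^32e^(−3.6λ), i.e. Gamma(shape=33, rate=3.6).
The mode of a Gamma(a, b) with a ≥ 1 (shape–rate) is (a−1)/b = 32/3.6 ≈ 8.889.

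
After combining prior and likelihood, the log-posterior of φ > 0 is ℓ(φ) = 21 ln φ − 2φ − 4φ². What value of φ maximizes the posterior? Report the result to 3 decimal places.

ℓ'(φ) = 21/φ − 2 − 8φ. Setting this to zero and multiplying by φ: 8φ² + 2φ − 21 = 0.
φ = (−2 + √(2² + 4·8·21)) / (2·8) = (−2 + √676) / 16 = (−2 + 26)/16 = 3/2.
ℓ''(φ) = −21/φ² − 8 < 0, confirming a maximum.

φ̂_MAP = 1.500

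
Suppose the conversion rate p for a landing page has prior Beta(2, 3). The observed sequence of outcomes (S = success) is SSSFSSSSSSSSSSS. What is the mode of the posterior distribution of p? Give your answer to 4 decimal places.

Prior: Beta(2, 3).
Data: 14 successes in 15 trials (from the sequence). The binomial likelihood contributes p^14(1−p)^1, so the posterior is Beta(2+14, 3+1) = Beta(16, 4).
For Beta(a, b) with a, b > 1 the mode is (a−1)/(a+b−2) = 15/18 ≈ 0.8333.

p̂_MAP = 0.8333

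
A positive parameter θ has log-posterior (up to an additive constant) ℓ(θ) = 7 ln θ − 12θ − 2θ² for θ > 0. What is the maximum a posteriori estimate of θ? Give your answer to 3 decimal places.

ℓ'(θ) = 7/θ − 12 − 4θ. Setting this to zero and multiplying by θ: 4θ² + 12θ − 7 = 0.
θ = (−12 + √(12² + 4·4·7)) / (2·4) = (−12 + √256) / 8 = (−12 + 16)/8 = 1/2.
ℓ''(θ) = −7/θ² − 4 < 0, confirming a maximum.

θ̂_MAP = 0.500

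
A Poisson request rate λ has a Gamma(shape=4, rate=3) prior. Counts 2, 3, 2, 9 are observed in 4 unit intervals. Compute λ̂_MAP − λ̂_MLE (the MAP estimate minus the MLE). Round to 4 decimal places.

Σxᵢ = 16. Posterior is Gamma(20, 7); MAP = (20−1)/7 = 19/7 ≈ 2.71429.
MLE = x̄ = 16/4 ≈ 4.00000.
Difference = 19/7 − 16/4 = -9/7 ≈ -1.2857.

MAP − MLE = -1.2857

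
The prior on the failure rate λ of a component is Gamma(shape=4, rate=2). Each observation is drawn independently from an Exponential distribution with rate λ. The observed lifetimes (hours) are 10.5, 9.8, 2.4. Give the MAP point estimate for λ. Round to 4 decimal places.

The Exponential(rate=λ) likelihood is ∝ λ^n e^(−λΣtᵢ). Here n = 3 and Σtᵢ = 10.5 + 9.8 + 2.4 = 22.7.
Posterior ∝ λ^3e^(−2λ) · λ^3e^(−22.7λ) = λ^6e^(−24.7λ), i.e. Gamma(7, 24.7).
Mode = (a−1)/b = 6/24.7 ≈ 0.2429.

λ̂_MAP = 0.2429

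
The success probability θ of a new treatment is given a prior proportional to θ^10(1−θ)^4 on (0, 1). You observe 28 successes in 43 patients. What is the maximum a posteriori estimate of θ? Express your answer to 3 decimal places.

θ̂_MAP = 0.667

The prior density ∝ θ^10(1−θ)^4 is the kernel of Beta(11, 5).
Data: 28 successes in 43 trials. The binomial likelihood contributes θ^28(1−θ)^15, so the posterior is Beta(11+28, 5+15) = Beta(39, 20).
For Beta(a, b) with a, b > 1 the mode is (a−1)/(a+b−2) = 38/57 ≈ 0.667.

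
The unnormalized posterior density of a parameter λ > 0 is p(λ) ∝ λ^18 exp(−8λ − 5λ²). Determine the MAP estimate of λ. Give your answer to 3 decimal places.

λ̂_MAP = 1.000

ℓ'(λ) = 18/λ − 8 − 10λ. Setting this to zero and multiplying by λ: 10λ² + 8λ − 18 = 0.
λ = (−8 + √(8² + 4·10·18)) / (2·10) = (−8 + √784) / 20 = (−8 + 28)/20 = 1.
ℓ''(λ) = −18/λ² − 10 < 0, confirming a maximum.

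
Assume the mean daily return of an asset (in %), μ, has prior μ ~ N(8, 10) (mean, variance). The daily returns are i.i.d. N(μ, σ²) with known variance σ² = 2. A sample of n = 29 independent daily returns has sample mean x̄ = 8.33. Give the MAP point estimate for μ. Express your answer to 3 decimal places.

μ̂_MAP = 8.328

n = 29, x̄ = 8.33.
For a Normal prior and Normal likelihood with known variance, the posterior is Normal; its mode equals its mean, the precision-weighted average.
Prior precision 1/σ₀² = 1/10 = 0.1; data precision n/σ² = 29/2 = 14.5.
μ̂ = (0.1·8 + 14.5·8.33) / (0.1 + 14.5) = 121.585/14.6 = 24317/2920 ≈ 8.328.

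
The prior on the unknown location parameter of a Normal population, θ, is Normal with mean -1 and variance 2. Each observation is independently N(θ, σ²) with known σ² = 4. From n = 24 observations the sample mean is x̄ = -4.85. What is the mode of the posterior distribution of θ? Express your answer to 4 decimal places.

n = 24, x̄ = -4.85.
For a Normal prior and Normal likelihood with known variance, the posterior is Normal; its mode equals its mean, the precision-weighted average.
Prior precision 1/σ₀² = 1/2 = 0.5; data precision n/σ² = 24/4 = 6.
θ̂ = (0.5·(-1) + 6·(-4.85)) / (0.5 + 6) = (-29.6)/6.5 = -296/65 ≈ -4.5538.

θ̂_MAP = -4.5538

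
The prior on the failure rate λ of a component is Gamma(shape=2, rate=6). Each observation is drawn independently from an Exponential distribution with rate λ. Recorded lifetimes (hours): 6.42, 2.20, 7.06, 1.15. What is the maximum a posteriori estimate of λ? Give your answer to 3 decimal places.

The Exponential(rate=λ) likelihood is ∝ λ^n e^(−λΣtᵢ). Here n = 4 and Σtᵢ = 6.42 + 2.20 + 7.06 + 1.15 = 16.83.
Posterior ∝ λe^(−6λ) · λ^4e^(−16.83λ) = λ^5e^(−22.83λ), i.e. Gamma(6, 22.83).
Mode = (a−1)/b = 5/22.83 ≈ 0.219.

λ̂_MAP = 0.219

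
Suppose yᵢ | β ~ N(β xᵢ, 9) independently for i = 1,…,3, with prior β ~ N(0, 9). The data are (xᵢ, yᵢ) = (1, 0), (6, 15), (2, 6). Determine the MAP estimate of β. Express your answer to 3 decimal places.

β̂_MAP = 2.429

log p(β | y) = −Σ(yᵢ − βxᵢ)²/(2·9) − β²/(2·9) + const.
Setting the derivative to zero: Σxᵢ(yᵢ − βxᵢ)/9 − β/9 = 0, so β = Σxᵢyᵢ / (Σxᵢ² + σ²/τ²).
Σxᵢyᵢ = 1·0 + 6·15 + 2·6 = 102; Σxᵢ² = 41; σ²/τ² = 1.
β̂_MAP = 102 / (41 + 1) = 102/42 ≈ 2.429.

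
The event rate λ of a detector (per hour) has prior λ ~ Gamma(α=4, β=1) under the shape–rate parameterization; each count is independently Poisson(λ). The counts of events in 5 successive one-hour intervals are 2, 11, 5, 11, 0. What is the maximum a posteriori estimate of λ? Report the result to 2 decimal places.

Σxᵢ = 2+11+5+11+0 = 29, with n = 5.
Posterior ∝ λ^3e^(−1λ) · λ^29e^(−5λ) = λ^32e^(−6λ), i.e. Gamma(shape=33, rate=6).
The mode of a Gamma(a, b) with a ≥ 1 (shape–rate) is (a−1)/b = 32/6 ≈ 5.33.

λ̂_MAP = 5.33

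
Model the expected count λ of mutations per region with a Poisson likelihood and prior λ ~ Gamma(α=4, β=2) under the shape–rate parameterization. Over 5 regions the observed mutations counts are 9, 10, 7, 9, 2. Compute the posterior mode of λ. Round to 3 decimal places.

λ̂_MAP = 5.714

Σxᵢ = 9+10+7+9+2 = 37, with n = 5.
Posterior ∝ λ^3e^(−2λ) · λ^37e^(−5λ) = λ^40e^(−7λ), i.e. Gamma(shape=41, rate=7).
The mode of a Gamma(a, b) with a ≥ 1 (shape–rate) is (a−1)/b = 40/7 ≈ 5.714.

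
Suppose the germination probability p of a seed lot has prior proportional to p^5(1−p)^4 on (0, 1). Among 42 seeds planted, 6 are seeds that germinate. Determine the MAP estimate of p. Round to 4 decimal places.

The prior density ∝ p^5(1−p)^4 is the kernel of Beta(6, 5).
Data: 6 successes in 42 trials. The binomial likelihood contributes p^6(1−p)^36, so the posterior is Beta(6+6, 5+36) = Beta(12, 41).
For Beta(a, b) with a, b > 1 the mode is (a−1)/(a+b−2) = 11/51 ≈ 0.2157.

p̂_MAP = 0.2157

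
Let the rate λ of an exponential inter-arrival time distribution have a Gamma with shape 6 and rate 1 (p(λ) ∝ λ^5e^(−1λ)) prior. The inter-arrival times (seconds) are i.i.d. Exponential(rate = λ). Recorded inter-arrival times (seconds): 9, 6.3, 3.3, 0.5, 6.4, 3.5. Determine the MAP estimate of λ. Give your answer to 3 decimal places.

The Exponential(rate=λ) likelihood is ∝ λ^n e^(−λΣtᵢ). Here n = 6 and Σtᵢ = 9 + 6.3 + 3.3 + 0.5 + 6.4 + 3.5 = 29.
Posterior ∝ λ^5e^(−1λ) · λ^6e^(−29λ) = λ^11e^(−30λ), i.e. Gamma(12, 30).
Mode = (a−1)/b = 11/30 ≈ 0.367.

λ̂_MAP = 0.367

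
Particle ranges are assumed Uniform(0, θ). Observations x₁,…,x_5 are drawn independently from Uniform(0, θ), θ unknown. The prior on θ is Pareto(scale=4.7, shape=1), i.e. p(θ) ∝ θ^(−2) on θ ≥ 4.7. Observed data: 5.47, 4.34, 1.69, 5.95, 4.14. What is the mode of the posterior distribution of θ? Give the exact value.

The Uniform(0, θ) likelihood is θ^(−n) for θ ≥ max(xᵢ), zero otherwise. Here max(xᵢ) = 5.95.
Posterior ∝ θ^(−2) · θ^(−5) = θ^(−7) on θ ≥ max(4.7, 5.95) = 5.95.
This density is strictly decreasing in θ, so the posterior mode lies at the lower boundary of the support.

θ̂_MAP = 5.95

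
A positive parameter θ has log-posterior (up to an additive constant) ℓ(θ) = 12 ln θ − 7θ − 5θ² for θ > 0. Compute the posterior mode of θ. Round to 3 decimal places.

θ̂_MAP = 0.800

ℓ'(θ) = 12/θ − 7 − 10θ. Setting this to zero and multiplying by θ: 10θ² + 7θ − 12 = 0.
θ = (−7 + √(7² + 4·10·12)) / (2·10) = (−7 + √529) / 20 = (−7 + 23)/20 = 4/5.
ℓ''(θ) = −12/θ² − 10 < 0, confirming a maximum.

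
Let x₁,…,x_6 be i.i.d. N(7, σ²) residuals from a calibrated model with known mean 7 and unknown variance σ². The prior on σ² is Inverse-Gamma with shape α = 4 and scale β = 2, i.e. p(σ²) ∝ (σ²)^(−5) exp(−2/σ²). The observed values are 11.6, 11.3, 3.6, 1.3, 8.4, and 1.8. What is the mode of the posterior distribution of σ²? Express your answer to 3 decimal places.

σ̂²_MAP = 7.294

Sum of squared deviations about the known mean: SS = (11.6−7)² + (11.3−7)² + (3.6−7)² + (1.3−7)² + (8.4−7)² + (1.8−7)² = 112.7.
The Normal likelihood contributes (σ²)^(−n/2) exp(−SS/(2σ²)), so the posterior is Inverse-Gamma(α + n/2, β + SS/2) = Inverse-Gamma(7, 58.35).
The mode of Inverse-Gamma(a, b) is b/(a+1) = 58.35/8 ≈ 7.294.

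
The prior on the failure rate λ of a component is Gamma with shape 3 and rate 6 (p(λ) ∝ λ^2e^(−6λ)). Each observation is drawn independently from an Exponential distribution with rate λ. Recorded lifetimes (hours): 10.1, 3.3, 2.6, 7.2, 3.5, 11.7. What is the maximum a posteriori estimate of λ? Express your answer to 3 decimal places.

λ̂_MAP = 0.180

The Exponential(rate=λ) likelihood is ∝ λ^n e^(−λΣtᵢ). Here n = 6 and Σtᵢ = 10.1 + 3.3 + 2.6 + 7.2 + 3.5 + 11.7 = 38.4.
Posterior ∝ λ^2e^(−6λ) · λ^6e^(−38.4λ) = λ^8e^(−44.4λ), i.e. Gamma(9, 44.4).
Mode = (a−1)/b = 8/44.4 ≈ 0.180.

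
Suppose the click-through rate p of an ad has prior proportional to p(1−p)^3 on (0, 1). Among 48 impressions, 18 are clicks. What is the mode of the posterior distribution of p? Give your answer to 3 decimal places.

The prior density ∝ p(1−p)^3 is the kernel of Beta(2, 4).
Data: 18 successes in 48 trials. The binomial likelihood contributes p^18(1−p)^30, so the posterior is Beta(2+18, 4+30) = Beta(20, 34).
For Beta(a, b) with a, b > 1 the mode is (a−1)/(a+b−2) = 19/52 ≈ 0.365.

p̂_MAP = 0.365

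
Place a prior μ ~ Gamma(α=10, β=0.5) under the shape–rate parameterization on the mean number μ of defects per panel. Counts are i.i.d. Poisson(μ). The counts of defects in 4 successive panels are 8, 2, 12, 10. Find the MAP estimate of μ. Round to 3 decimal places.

μ̂_MAP = 9.111

Σxᵢ = 8+2+12+10 = 32, with n = 4.
Posterior ∝ μ^9e^(−0.5μ) · μ^32e^(−4μ) = μ^41e^(−4.5μ), i.e. Gamma(shape=42, rate=4.5).
The mode of a Gamma(a, b) with a ≥ 1 (shape–rate) is (a−1)/b = 41/4.5 ≈ 9.111.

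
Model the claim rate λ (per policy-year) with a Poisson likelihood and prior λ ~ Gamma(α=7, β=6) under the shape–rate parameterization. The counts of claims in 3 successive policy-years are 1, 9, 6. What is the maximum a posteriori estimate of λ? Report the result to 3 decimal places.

λ̂_MAP = 2.444

Σxᵢ = 1+9+6 = 16, with n = 3.
Posterior ∝ λ^6e^(−6λ) · λ^16e^(−3λ) = λ^22e^(−9λ), i.e. Gamma(shape=23, rate=9).
The mode of a Gamma(a, b) with a ≥ 1 (shape–rate) is (a−1)/b = 22/9 ≈ 2.444.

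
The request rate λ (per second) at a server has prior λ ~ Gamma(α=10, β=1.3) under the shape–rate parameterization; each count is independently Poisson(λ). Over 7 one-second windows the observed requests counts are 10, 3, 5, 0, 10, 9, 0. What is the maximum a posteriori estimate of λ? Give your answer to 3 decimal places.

λ̂_MAP = 5.542

Σxᵢ = 10+3+5+0+10+9+0 = 37, with n = 7.
Posterior ∝ λ^9e^(−1.3λ) · λ^37e^(−7λ) = λ^46e^(−8.3λ), i.e. Gamma(shape=47, rate=8.3).
The mode of a Gamma(a, b) with a ≥ 1 (shape–rate) is (a−1)/b = 46/8.3 ≈ 5.542.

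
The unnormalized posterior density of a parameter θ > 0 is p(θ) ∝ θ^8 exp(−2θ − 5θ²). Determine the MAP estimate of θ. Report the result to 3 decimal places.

θ̂_MAP = 0.800

ℓ'(θ) = 8/θ − 2 − 10θ. Setting this to zero and multiplying by θ: 10θ² + 2θ − 8 = 0.
θ = (−2 + √(2² + 4·10·8)) / (2·10) = (−2 + √324) / 20 = (−2 + 18)/20 = 4/5.
ℓ''(θ) = −8/θ² − 10 < 0, confirming a maximum.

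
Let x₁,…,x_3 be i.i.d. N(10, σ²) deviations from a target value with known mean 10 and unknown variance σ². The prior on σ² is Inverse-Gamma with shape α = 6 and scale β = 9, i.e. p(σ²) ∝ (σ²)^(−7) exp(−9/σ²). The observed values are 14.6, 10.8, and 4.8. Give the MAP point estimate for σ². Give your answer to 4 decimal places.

σ̂²_MAP = 3.9318

Sum of squared deviations about the known mean: SS = (14.6−10)² + (10.8−10)² + (4.8−10)² = 48.84.
The Normal likelihood contributes (σ²)^(−n/2) exp(−SS/(2σ²)), so the posterior is Inverse-Gamma(α + n/2, β + SS/2) = Inverse-Gamma(7.5, 33.42).
The mode of Inverse-Gamma(a, b) is b/(a+1) = 33.42/8.5 ≈ 3.9318.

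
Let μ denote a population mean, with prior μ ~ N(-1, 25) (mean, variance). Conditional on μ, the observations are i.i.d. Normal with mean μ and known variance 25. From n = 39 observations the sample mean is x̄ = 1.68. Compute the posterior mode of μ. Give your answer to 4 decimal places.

μ̂_MAP = 1.6130

n = 39, x̄ = 1.68.
For a Normal prior and Normal likelihood with known variance, the posterior is Normal; its mode equals its mean, the precision-weighted average.
Prior precision 1/σ₀² = 1/25 = 0.04; data precision n/σ² = 39/25 = 1.56.
μ̂ = (0.04·(-1) + 1.56·1.68) / (0.04 + 1.56) = 2.5808/1.6 = 1.6130.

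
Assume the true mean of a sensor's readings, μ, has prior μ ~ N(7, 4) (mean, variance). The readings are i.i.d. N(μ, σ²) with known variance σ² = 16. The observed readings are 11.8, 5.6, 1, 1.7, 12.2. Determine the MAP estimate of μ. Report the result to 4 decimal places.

μ̂_MAP = 6.7000

n = 5; x̄ = (11.8 + 5.6 + 1 + 1.7 + 12.2)/5 = 32.3/5 = 6.46.
For a Normal prior and Normal likelihood with known variance, the posterior is Normal; its mode equals its mean, the precision-weighted average.
Prior precision 1/σ₀² = 1/4 = 0.25; data precision n/σ² = 5/16 = 0.3125.
μ̂ = (0.25·7 + 0.3125·6.46) / (0.25 + 0.3125) = 3.76875/0.5625 = 6.7000.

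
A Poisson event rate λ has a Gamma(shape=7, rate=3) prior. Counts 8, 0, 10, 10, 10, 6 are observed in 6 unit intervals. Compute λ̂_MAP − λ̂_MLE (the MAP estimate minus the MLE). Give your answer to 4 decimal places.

MAP − MLE = -1.7778

Σxᵢ = 44. Posterior is Gamma(51, 9); MAP = (51−1)/9 = 50/9 ≈ 5.55556.
MLE = x̄ = 44/6 ≈ 7.33333.
Difference = 50/9 − 44/6 = -16/9 ≈ -1.7778.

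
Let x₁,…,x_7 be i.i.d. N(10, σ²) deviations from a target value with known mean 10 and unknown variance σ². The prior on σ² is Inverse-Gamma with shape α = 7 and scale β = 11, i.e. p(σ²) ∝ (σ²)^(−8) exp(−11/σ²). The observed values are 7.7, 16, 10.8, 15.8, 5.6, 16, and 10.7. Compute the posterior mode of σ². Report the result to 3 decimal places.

σ̂²_MAP = 6.670

Sum of squared deviations about the known mean: SS = (7.7−10)² + (16−10)² + (10.8−10)² + (15.8−10)² + (5.6−10)² + (16−10)² + (10.7−10)² = 131.42.
The Normal likelihood contributes (σ²)^(−n/2) exp(−SS/(2σ²)), so the posterior is Inverse-Gamma(α + n/2, β + SS/2) = Inverse-Gamma(10.5, 76.71).
The mode of Inverse-Gamma(a, b) is b/(a+1) = 76.71/11.5 ≈ 6.670.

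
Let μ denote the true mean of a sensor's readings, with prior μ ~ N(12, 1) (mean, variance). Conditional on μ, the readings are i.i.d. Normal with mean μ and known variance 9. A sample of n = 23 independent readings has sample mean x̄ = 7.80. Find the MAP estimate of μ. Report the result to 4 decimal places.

μ̂_MAP = 8.9813

n = 23, x̄ = 7.80.
For a Normal prior and Normal likelihood with known variance, the posterior is Normal; its mode equals its mean, the precision-weighted average.
Prior precision 1/σ₀² = 1/1 = 1; data precision n/σ² = 23/9.
μ̂ = (1·12 + (23/9)·7.8) / (1 + 23/9) = (479/15)/(32/9) = 8.98125 ≈ 8.9813.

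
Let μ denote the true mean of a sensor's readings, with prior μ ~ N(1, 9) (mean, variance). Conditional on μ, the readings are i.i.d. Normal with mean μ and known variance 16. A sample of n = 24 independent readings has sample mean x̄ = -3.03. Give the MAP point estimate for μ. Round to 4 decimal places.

μ̂_MAP = -2.7521

n = 24, x̄ = -3.03.
For a Normal prior and Normal likelihood with known variance, the posterior is Normal; its mode equals its mean, the precision-weighted average.
Prior precision 1/σ₀² = 1/9; data precision n/σ² = 24/16 = 1.5.
μ̂ = ((1/9)·1 + 1.5·(-3.03)) / (1/9 + 1.5) = (-7981/1800)/(29/18) = -7981/2900 ≈ -2.7521.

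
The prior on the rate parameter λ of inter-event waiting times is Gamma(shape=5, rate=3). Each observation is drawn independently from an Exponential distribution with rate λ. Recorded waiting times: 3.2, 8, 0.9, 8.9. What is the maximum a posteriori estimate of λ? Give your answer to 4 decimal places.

The Exponential(rate=λ) likelihood is ∝ λ^n e^(−λΣtᵢ). Here n = 4 and Σtᵢ = 3.2 + 8 + 0.9 + 8.9 = 21.
Posterior ∝ λ^4e^(−3λ) · λ^4e^(−21λ) = λ^8e^(−24λ), i.e. Gamma(9, 24).
Mode = (a−1)/b = 8/24 ≈ 0.3333.

λ̂_MAP = 0.3333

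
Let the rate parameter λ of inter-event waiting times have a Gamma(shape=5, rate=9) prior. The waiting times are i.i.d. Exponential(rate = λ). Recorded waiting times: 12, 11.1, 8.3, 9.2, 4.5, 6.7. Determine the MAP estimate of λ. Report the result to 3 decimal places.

λ̂_MAP = 0.164

The Exponential(rate=λ) likelihood is ∝ λ^n e^(−λΣtᵢ). Here n = 6 and Σtᵢ = 12 + 11.1 + 8.3 + 9.2 + 4.5 + 6.7 = 51.8.
Posterior ∝ λ^4e^(−9λ) · λ^6e^(−51.8λ) = λ^10e^(−60.8λ), i.e. Gamma(11, 60.8).
Mode = (a−1)/b = 10/60.8 ≈ 0.164.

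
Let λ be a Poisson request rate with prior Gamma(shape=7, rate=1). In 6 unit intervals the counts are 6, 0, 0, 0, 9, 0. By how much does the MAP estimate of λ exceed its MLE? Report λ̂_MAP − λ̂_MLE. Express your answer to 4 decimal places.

Σxᵢ = 15. Posterior is Gamma(22, 7); MAP = (22−1)/7 = 21/7 ≈ 3.00000.
MLE = x̄ = 15/6 ≈ 2.50000.
Difference = 21/7 − 15/6 = 1/2 ≈ 0.5000.

MAP − MLE = 0.5000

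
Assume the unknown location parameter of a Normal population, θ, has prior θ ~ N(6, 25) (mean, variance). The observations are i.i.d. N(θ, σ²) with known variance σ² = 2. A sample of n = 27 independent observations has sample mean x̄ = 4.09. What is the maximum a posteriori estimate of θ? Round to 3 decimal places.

θ̂_MAP = 4.096

n = 27, x̄ = 4.09.
For a Normal prior and Normal likelihood with known variance, the posterior is Normal; its mode equals its mean, the precision-weighted average.
Prior precision 1/σ₀² = 1/25 = 0.04; data precision n/σ² = 27/2 = 13.5.
θ̂ = (0.04·6 + 13.5·4.09) / (0.04 + 13.5) = 55.455/13.54 = 11091/2708 ≈ 4.096.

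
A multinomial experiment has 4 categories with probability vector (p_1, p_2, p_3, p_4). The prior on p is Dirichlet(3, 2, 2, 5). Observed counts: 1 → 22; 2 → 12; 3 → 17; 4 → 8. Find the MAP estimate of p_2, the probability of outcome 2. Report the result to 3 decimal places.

MAP estimate: 0.194

The posterior is Dirichlet(αᵢ + nᵢ) = Dirichlet(25, 14, 19, 13).
For a Dirichlet(a₁,…,a_K) with all aᵢ > 1, the mode has j-th component (aⱼ − 1)/(Σaᵢ − K).
Here Σaᵢ = 71 and K = 4, so p_2 = (14 − 1)/(71 − 4) = 13/67 ≈ 0.194.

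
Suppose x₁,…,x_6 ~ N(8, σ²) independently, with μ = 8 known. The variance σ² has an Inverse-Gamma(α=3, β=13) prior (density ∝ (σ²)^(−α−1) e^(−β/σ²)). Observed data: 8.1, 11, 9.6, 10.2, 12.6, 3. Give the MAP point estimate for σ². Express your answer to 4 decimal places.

σ̂²_MAP = 6.3264

Sum of squared deviations about the known mean: SS = (8.1−8)² + (11−8)² + (9.6−8)² + (10.2−8)² + (12.6−8)² + (3−8)² = 62.57.
The Normal likelihood contributes (σ²)^(−n/2) exp(−SS/(2σ²)), so the posterior is Inverse-Gamma(α + n/2, β + SS/2) = Inverse-Gamma(6, 44.285).
The mode of Inverse-Gamma(a, b) is b/(a+1) = 44.285/7 ≈ 6.3264.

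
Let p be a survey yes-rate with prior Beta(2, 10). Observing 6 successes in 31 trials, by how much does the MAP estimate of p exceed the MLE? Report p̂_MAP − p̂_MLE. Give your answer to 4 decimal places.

Posterior is Beta(8, 35); MAP = (8−1)/(43−2) = 7/41 ≈ 0.17073.
MLE ignores the prior: p̂_MLE = k/n = 6/31 ≈ 0.19355.
Difference = 7/41 − 6/31 = -29/1271 ≈ -0.0228.

MAP − MLE = -0.0228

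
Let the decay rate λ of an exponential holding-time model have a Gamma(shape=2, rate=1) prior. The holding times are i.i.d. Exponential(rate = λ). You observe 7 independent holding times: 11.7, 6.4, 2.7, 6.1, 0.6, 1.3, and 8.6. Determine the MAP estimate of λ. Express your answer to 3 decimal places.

The Exponential(rate=λ) likelihood is ∝ λ^n e^(−λΣtᵢ). Here n = 7 and Σtᵢ = 11.7 + 6.4 + 2.7 + 6.1 + 0.6 + 1.3 + 8.6 = 37.4.
Posterior ∝ λe^(−1λ) · λ^7e^(−37.4λ) = λ^8e^(−38.4λ), i.e. Gamma(9, 38.4).
Mode = (a−1)/b = 8/38.4 ≈ 0.208.

λ̂_MAP = 0.208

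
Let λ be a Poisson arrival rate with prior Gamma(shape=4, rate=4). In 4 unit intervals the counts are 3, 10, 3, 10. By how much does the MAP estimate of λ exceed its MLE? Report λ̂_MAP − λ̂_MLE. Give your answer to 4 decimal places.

MAP − MLE = -2.8750

Σxᵢ = 26. Posterior is Gamma(30, 8); MAP = (30−1)/8 = 29/8 ≈ 3.62500.
MLE = x̄ = 26/4 ≈ 6.50000.
Difference = 29/8 − 26/4 = -23/8 ≈ -2.8750.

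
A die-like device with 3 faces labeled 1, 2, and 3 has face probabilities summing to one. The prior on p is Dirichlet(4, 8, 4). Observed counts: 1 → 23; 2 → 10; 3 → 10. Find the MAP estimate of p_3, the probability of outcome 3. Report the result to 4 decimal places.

MAP estimate: 0.2321

The posterior is Dirichlet(αᵢ + nᵢ) = Dirichlet(27, 18, 14).
For a Dirichlet(a₁,…,a_K) with all aᵢ > 1, the mode has j-th component (aⱼ − 1)/(Σaᵢ − K).
Here Σaᵢ = 59 and K = 3, so p_3 = (14 − 1)/(59 − 3) = 13/56 ≈ 0.2321.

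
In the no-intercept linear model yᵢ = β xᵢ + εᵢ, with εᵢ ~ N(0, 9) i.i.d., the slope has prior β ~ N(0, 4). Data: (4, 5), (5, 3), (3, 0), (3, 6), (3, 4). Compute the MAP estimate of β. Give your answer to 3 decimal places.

log p(β | y) = −Σ(yᵢ − βxᵢ)²/(2·9) − β²/(2·4) + const.
Setting the derivative to zero: Σxᵢ(yᵢ − βxᵢ)/9 − β/4 = 0, so β = Σxᵢyᵢ / (Σxᵢ² + σ²/τ²).
Σxᵢyᵢ = 4·5 + 5·3 + 3·0 + 3·6 + 3·4 = 65; Σxᵢ² = 68; σ²/τ² = 2.25.
β̂_MAP = 65 / (68 + 2.25) = 65/70.25 ≈ 0.925.

β̂_MAP = 0.925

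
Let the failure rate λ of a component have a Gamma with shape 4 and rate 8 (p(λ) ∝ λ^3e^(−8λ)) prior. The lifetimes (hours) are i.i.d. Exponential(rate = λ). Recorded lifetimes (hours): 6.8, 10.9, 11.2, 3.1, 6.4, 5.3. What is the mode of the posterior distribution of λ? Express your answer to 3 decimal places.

λ̂_MAP = 0.174

The Exponential(rate=λ) likelihood is ∝ λ^n e^(−λΣtᵢ). Here n = 6 and Σtᵢ = 6.8 + 10.9 + 11.2 + 3.1 + 6.4 + 5.3 = 43.7.
Posterior ∝ λ^3e^(−8λ) · λ^6e^(−43.7λ) = λ^9e^(−51.7λ), i.e. Gamma(10, 51.7).
Mode = (a−1)/b = 9/51.7 ≈ 0.174.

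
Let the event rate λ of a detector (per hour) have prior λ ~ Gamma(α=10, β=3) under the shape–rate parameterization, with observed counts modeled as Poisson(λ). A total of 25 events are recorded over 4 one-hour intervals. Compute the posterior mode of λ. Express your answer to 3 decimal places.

Σxᵢ = 25, n = 4.
Posterior ∝ λ^9e^(−3λ) · λ^25e^(−4λ) = λ^34e^(−7λ), i.e. Gamma(shape=35, rate=7).
The mode of a Gamma(a, b) with a ≥ 1 (shape–rate) is (a−1)/b = 34/7 ≈ 4.857.

λ̂_MAP = 4.857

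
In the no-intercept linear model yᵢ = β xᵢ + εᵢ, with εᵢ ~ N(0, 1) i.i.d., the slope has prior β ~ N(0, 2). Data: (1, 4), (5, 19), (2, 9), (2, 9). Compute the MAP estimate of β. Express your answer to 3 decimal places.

β̂_MAP = 3.913

log p(β | y) = −Σ(yᵢ − βxᵢ)²/(2·1) − β²/(2·2) + const.
Setting the derivative to zero: Σxᵢ(yᵢ − βxᵢ)/1 − β/2 = 0, so β = Σxᵢyᵢ / (Σxᵢ² + σ²/τ²).
Σxᵢyᵢ = 1·4 + 5·19 + 2·9 + 2·9 = 135; Σxᵢ² = 34; σ²/τ² = 0.5.
β̂_MAP = 135 / (34 + 0.5) = 135/34.5 ≈ 3.913.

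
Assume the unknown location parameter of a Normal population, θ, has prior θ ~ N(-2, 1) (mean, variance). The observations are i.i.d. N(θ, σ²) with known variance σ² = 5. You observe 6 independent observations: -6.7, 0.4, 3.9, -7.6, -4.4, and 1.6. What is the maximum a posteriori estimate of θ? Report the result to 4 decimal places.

n = 6; x̄ = ((-6.7) + 0.4 + 3.9 + (-7.6) + (-4.4) + 1.6)/6 = -12.8/6 = -32/15 ≈ -2.1333.
For a Normal prior and Normal likelihood with known variance, the posterior is Normal; its mode equals its mean, the precision-weighted average.
Prior precision 1/σ₀² = 1/1 = 1; data precision n/σ² = 6/5 = 1.2.
θ̂ = (1·(-2) + 1.2·(-32/15)) / (1 + 1.2) = (-4.56)/2.2 = -114/55 ≈ -2.0727.

θ̂_MAP = -2.0727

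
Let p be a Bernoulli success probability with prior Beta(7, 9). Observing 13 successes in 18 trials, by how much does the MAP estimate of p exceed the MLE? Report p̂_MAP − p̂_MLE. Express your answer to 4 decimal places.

MAP − MLE = -0.1285

Posterior is Beta(20, 14); MAP = (20−1)/(34−2) = 19/32 ≈ 0.59375.
MLE ignores the prior: p̂_MLE = k/n = 13/18 ≈ 0.72222.
Difference = 19/32 − 13/18 = -37/288 ≈ -0.1285.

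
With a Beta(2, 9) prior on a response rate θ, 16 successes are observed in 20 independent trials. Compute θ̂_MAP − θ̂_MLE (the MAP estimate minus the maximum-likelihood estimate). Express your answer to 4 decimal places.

Posterior is Beta(18, 13); MAP = (18−1)/(31−2) = 17/29 ≈ 0.58621.
MLE ignores the prior: θ̂_MLE = k/n = 16/20 ≈ 0.80000.
Difference = 17/29 − 16/20 = -31/145 ≈ -0.2138.

MAP − MLE = -0.2138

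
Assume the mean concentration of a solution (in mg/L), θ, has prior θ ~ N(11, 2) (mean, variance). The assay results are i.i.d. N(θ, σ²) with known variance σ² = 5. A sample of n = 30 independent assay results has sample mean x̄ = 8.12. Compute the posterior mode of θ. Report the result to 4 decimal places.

n = 30, x̄ = 8.12.
For a Normal prior and Normal likelihood with known variance, the posterior is Normal; its mode equals its mean, the precision-weighted average.
Prior precision 1/σ₀² = 1/2 = 0.5; data precision n/σ² = 30/5 = 6.
θ̂ = (0.5·11 + 6·8.12) / (0.5 + 6) = 54.22/6.5 = 2711/325 ≈ 8.3415.

θ̂_MAP = 8.3415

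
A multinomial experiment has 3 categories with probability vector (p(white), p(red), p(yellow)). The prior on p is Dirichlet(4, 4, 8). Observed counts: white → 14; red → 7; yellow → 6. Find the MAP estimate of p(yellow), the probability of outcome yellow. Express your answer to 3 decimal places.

The posterior is Dirichlet(αᵢ + nᵢ) = Dirichlet(18, 11, 14).
For a Dirichlet(a₁,…,a_K) with all aᵢ > 1, the mode has j-th component (aⱼ − 1)/(Σaᵢ − K).
Here Σaᵢ = 43 and K = 3, so p(yellow) = (14 − 1)/(43 − 3) = 13/40 ≈ 0.325.

MAP estimate of p(yellow) = 0.325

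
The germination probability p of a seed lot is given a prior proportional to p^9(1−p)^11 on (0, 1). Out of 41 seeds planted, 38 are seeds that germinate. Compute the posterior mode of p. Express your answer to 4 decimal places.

The prior density ∝ p^9(1−p)^11 is the kernel of Beta(10, 12).
Data: 38 successes in 41 trials. The binomial likelihood contributes p^38(1−p)^3, so the posterior is Beta(10+38, 12+3) = Beta(48, 15).
For Beta(a, b) with a, b > 1 the mode is (a−1)/(a+b−2) = 47/61 ≈ 0.7705.

p̂_MAP = 0.7705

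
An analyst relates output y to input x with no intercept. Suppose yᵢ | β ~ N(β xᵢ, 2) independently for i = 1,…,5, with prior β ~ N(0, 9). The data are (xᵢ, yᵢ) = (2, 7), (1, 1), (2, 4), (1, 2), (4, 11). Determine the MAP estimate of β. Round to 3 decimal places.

β̂_MAP = 2.631

log p(β | y) = −Σ(yᵢ − βxᵢ)²/(2·2) − β²/(2·9) + const.
Setting the derivative to zero: Σxᵢ(yᵢ − βxᵢ)/2 − β/9 = 0, so β = Σxᵢyᵢ / (Σxᵢ² + σ²/τ²).
Σxᵢyᵢ = 2·7 + 1·1 + 2·4 + 1·2 + 4·11 = 69; Σxᵢ² = 26; σ²/τ² = 2/9.
β̂_MAP = 69 / (26 + 2/9) = 69/(236/9) = 621/236 ≈ 2.631.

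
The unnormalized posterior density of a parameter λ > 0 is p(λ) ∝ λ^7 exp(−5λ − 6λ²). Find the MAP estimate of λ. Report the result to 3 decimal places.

ℓ'(λ) = 7/λ − 5 − 12λ. Setting this to zero and multiplying by λ: 12λ² + 5λ − 7 = 0.
λ = (−5 + √(5² + 4·12·7)) / (2·12) = (−5 + √361) / 24 = (−5 + 19)/24 = 7/12.
ℓ''(λ) = −7/λ² − 12 < 0, confirming a maximum.

λ̂_MAP = 0.583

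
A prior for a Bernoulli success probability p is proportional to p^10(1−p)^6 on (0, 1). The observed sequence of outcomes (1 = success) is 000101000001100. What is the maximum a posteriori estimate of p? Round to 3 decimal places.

The prior density ∝ p^10(1−p)^6 is the kernel of Beta(11, 7).
Data: 4 successes in 15 trials (from the sequence). The binomial likelihood contributes p^4(1−p)^11, so the posterior is Beta(11+4, 7+11) = Beta(15, 18).
For Beta(a, b) with a, b > 1 the mode is (a−1)/(a+b−2) = 14/31 ≈ 0.452.

p̂_MAP = 0.452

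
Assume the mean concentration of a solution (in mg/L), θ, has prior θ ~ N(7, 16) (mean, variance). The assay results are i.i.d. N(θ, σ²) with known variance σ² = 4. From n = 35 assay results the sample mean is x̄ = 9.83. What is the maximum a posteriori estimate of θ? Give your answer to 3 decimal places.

θ̂_MAP = 9.810

n = 35, x̄ = 9.83.
For a Normal prior and Normal likelihood with known variance, the posterior is Normal; its mode equals its mean, the precision-weighted average.
Prior precision 1/σ₀² = 1/16 = 0.0625; data precision n/σ² = 35/4 = 8.75.
θ̂ = (0.0625·7 + 8.75·9.83) / (0.0625 + 8.75) = 86.45/8.8125 = 6916/705 ≈ 9.810.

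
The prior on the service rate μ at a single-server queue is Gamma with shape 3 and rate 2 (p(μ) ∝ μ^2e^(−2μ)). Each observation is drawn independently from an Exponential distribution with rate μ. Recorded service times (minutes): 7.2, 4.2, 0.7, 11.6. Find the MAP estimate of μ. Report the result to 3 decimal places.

The Exponential(rate=μ) likelihood is ∝ μ^n e^(−μΣtᵢ). Here n = 4 and Σtᵢ = 7.2 + 4.2 + 0.7 + 11.6 = 23.7.
Posterior ∝ μ^2e^(−2μ) · μ^4e^(−23.7μ) = μ^6e^(−25.7μ), i.e. Gamma(7, 25.7).
Mode = (a−1)/b = 6/25.7 ≈ 0.233.

μ̂_MAP = 0.233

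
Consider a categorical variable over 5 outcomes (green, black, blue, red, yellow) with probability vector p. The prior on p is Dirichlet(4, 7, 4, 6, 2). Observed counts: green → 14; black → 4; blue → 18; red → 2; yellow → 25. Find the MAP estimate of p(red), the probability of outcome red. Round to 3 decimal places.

The posterior is Dirichlet(αᵢ + nᵢ) = Dirichlet(18, 11, 22, 8, 27).
For a Dirichlet(a₁,…,a_K) with all aᵢ > 1, the mode has j-th component (aⱼ − 1)/(Σaᵢ − K).
Here Σaᵢ = 86 and K = 5, so p(red) = (8 − 1)/(86 − 5) = 7/81 ≈ 0.086.

MAP estimate of p(red) = 0.086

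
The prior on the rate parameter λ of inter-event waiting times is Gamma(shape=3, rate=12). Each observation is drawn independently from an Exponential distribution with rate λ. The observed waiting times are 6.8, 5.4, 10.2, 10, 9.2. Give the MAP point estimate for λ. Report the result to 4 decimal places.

The Exponential(rate=λ) likelihood is ∝ λ^n e^(−λΣtᵢ). Here n = 5 and Σtᵢ = 6.8 + 5.4 + 10.2 + 10 + 9.2 = 41.6.
Posterior ∝ λ^2e^(−12λ) · λ^5e^(−41.6λ) = λ^7e^(−53.6λ), i.e. Gamma(8, 53.6).
Mode = (a−1)/b = 7/53.6 ≈ 0.1306.

λ̂_MAP = 0.1306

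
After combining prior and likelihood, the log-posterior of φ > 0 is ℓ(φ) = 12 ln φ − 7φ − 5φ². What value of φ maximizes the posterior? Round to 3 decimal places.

ℓ'(φ) = 12/φ − 7 − 10φ. Setting this to zero and multiplying by φ: 10φ² + 7φ − 12 = 0.
φ = (−7 + √(7² + 4·10·12)) / (2·10) = (−7 + √529) / 20 = (−7 + 23)/20 = 4/5.
ℓ''(φ) = −12/φ² − 10 < 0, confirming a maximum.

φ̂_MAP = 0.800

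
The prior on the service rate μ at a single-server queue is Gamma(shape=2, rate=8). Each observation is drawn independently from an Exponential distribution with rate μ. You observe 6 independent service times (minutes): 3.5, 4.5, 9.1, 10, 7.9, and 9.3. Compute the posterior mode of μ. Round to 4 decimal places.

The Exponential(rate=μ) likelihood is ∝ μ^n e^(−μΣtᵢ). Here n = 6 and Σtᵢ = 3.5 + 4.5 + 9.1 + 10 + 7.9 + 9.3 = 44.3.
Posterior ∝ μe^(−8μ) · μ^6e^(−44.3μ) = μ^7e^(−52.3μ), i.e. Gamma(8, 52.3).
Mode = (a−1)/b = 7/52.3 ≈ 0.1338.

μ̂_MAP = 0.1338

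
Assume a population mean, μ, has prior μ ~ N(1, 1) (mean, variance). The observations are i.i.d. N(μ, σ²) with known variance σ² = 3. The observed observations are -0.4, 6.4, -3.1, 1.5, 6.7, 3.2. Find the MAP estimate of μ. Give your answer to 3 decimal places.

μ̂_MAP = 1.922

n = 6; x̄ = ((-0.4) + 6.4 + (-3.1) + 1.5 + 6.7 + 3.2)/6 = 14.3/6 = 143/60 ≈ 2.3833.
For a Normal prior and Normal likelihood with known variance, the posterior is Normal; its mode equals its mean, the precision-weighted average.
Prior precision 1/σ₀² = 1/1 = 1; data precision n/σ² = 6/3 = 2.
μ̂ = (1·1 + 2·(143/60)) / (1 + 2) = (173/30)/3 = 173/90 ≈ 1.922.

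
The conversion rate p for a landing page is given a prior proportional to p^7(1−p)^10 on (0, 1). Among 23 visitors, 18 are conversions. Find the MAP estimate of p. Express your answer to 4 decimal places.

p̂_MAP = 0.6250

The prior density ∝ p^7(1−p)^10 is the kernel of Beta(8, 11).
Data: 18 successes in 23 trials. The binomial likelihood contributes p^18(1−p)^5, so the posterior is Beta(8+18, 11+5) = Beta(26, 16).
For Beta(a, b) with a, b > 1 the mode is (a−1)/(a+b−2) = 25/40 ≈ 0.6250.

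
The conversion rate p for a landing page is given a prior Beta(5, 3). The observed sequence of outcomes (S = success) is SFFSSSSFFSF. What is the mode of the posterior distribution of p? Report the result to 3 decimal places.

Prior: Beta(5, 3).
Data: 6 successes in 11 trials (from the sequence). The binomial likelihood contributes p^6(1−p)^5, so the posterior is Beta(5+6, 3+5) = Beta(11, 8).
For Beta(a, b) with a, b > 1 the mode is (a−1)/(a+b−2) = 10/17 ≈ 0.588.

p̂_MAP = 0.588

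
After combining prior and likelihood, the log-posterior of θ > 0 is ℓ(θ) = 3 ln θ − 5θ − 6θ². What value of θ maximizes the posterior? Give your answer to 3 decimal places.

ℓ'(θ) = 3/θ − 5 − 12θ. Setting this to zero and multiplying by θ: 12θ² + 5θ − 3 = 0.
θ = (−5 + √(5² + 4·12·3)) / (2·12) = (−5 + √169) / 24 = (−5 + 13)/24 = 1/3.
ℓ''(θ) = −3/θ² − 12 < 0, confirming a maximum.

θ̂_MAP = 0.333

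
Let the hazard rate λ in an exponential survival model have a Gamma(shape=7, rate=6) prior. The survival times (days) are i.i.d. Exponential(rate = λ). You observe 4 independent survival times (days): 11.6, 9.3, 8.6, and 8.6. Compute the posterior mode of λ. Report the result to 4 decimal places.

The Exponential(rate=λ) likelihood is ∝ λ^n e^(−λΣtᵢ). Here n = 4 and Σtᵢ = 11.6 + 9.3 + 8.6 + 8.6 = 38.1.
Posterior ∝ λ^6e^(−6λ) · λ^4e^(−38.1λ) = λ^10e^(−44.1λ), i.e. Gamma(11, 44.1).
Mode = (a−1)/b = 10/44.1 ≈ 0.2268.

λ̂_MAP = 0.2268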